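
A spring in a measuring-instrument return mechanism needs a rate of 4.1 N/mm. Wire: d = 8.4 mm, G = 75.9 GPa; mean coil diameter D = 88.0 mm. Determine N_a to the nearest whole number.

N_a = Gd⁴/(8D³k) = (75.9×10³ × 8.4⁴)/(8 × 88.0³ × 4.1)
    = 3.77884e+08 / 2.23523e+07 = 16.91 → 17 coils

17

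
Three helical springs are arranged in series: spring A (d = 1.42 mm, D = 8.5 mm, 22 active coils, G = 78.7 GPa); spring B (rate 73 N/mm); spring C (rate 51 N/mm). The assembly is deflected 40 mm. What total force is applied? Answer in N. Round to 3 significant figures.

108 N

k_A = Gd⁴/(8D³N_a) = (78.7×10³)(1.42⁴)/(8·8.5³·22) = 2.9605 N/mm
Series: 1/k_eq = 1/2.9605 + 1/73 + 1/51 = 0.37109; k_eq = 2.6947 N/mm
F = k_eq·δ = 2.6947·40 = 107.79 N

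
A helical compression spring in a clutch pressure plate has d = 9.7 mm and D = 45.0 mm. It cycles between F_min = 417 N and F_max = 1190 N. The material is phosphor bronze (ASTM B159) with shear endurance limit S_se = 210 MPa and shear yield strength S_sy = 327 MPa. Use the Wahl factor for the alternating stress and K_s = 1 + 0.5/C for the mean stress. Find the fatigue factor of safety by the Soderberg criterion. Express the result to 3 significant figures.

1.54

C = D/d = 45.0/9.7 = 4.6392; K_W = (4C−1)/(4C−4)+0.615/C = 1.3387; K_s = 1+0.5/C = 1.1078
F_a = (F_max−F_min)/2 = 386.5 N; F_m = (F_max+F_min)/2 = 803.5 N
τ_a = K_W·8F_aD/(πd³) = 1.3387 × 48.527 = 64.962 MPa
τ_m = K_s·8F_mD/(πd³) = 1.1078 × 100.88 = 111.76 MPa
Soderberg: 1/n_f = τ_a/S_se + τ_m/S_sy = 64.962/210 + 111.76/327 = 0.30934 + 0.34177 = 0.65111
n_f = 1/0.65111 = 1.536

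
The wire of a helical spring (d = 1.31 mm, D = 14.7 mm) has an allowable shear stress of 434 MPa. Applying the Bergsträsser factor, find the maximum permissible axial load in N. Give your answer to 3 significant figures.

C = D/d = 14.7/1.31 = 11.2214
K_B = (4C+2)/(4C−3) = 46.885/41.885 = 1.1194
τ_max = K·8FD/(πd³) → F_max = τ_allow·πd³/(8DK)
F_max = 434·π·1.31³/(8·14.7·1.1194) = 3065.2/131.64 = 23.285 N

23.3 N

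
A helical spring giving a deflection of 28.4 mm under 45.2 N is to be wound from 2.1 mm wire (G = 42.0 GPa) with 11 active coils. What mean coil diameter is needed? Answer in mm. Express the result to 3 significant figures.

Required rate k = F/δ = 45.2/28.4 = 1.5915 N/mm
D = (Gd⁴/(8N_a·k))^(1/3) = (42.0×10³·2.1⁴/(8·11·1.5915))^(1/3)
  = (5832.08)^(1/3) = 18.0001 mm

18.0 mm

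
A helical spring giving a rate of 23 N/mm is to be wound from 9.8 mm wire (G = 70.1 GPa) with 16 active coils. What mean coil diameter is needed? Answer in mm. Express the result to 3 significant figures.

60.3 mm

D = (Gd⁴/(8N_a·k))^(1/3) = (70.1×10³·9.8⁴/(8·16·23))^(1/3)
  = (219626)^(1/3) = 60.3339 mm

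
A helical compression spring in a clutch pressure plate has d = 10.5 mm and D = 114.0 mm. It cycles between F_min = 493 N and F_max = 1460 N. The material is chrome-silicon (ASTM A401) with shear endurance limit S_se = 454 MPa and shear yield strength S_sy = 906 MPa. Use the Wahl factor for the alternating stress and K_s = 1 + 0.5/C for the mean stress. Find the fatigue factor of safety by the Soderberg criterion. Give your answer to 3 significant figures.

C = D/d = 114.0/10.5 = 10.8571; K_W = (4C−1)/(4C−4)+0.615/C = 1.1327; K_s = 1+0.5/C = 1.0461
F_a = (F_max−F_min)/2 = 483.5 N; F_m = (F_max+F_min)/2 = 976.5 N
τ_a = K_W·8F_aD/(πd³) = 1.1327 × 121.25 = 137.34 MPa
τ_m = K_s·8F_mD/(πd³) = 1.0461 × 244.88 = 256.16 MPa
Soderberg: 1/n_f = τ_a/S_se + τ_m/S_sy = 137.34/454 + 256.16/906 = 0.30251 + 0.28273 = 0.58525
n_f = 1/0.58525 = 1.709

1.71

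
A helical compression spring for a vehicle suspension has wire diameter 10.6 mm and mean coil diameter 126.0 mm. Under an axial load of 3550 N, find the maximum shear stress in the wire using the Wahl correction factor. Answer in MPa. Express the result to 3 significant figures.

Spring index C = D/d = 126.0/10.6 = 11.8868
K_W = (4C−1)/(4C−4) + 0.615/C = 46.547/43.547 + 0.0517 = 1.1206
τ₀ = 8FD/(πd³) = 8·3550·126.0/(π·10.6³) = 3.5784e+06/3741.7 = 956.36 MPa
τ_max = K·τ₀ = 1.1206 × 956.36 = 1071.7 MPa

1070 MPa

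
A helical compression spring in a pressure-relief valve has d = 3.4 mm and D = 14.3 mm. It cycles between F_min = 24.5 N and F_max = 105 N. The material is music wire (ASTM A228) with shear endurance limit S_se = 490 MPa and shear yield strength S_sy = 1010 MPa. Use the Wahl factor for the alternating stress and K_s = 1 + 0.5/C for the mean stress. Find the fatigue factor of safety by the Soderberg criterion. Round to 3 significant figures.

5.83

C = D/d = 14.3/3.4 = 4.2059; K_W = (4C−1)/(4C−4)+0.615/C = 1.3802; K_s = 1+0.5/C = 1.1189
F_a = (F_max−F_min)/2 = 40.25 N; F_m = (F_max+F_min)/2 = 64.75 N
τ_a = K_W·8F_aD/(πd³) = 1.3802 × 37.291 = 51.468 MPa
τ_m = K_s·8F_mD/(πd³) = 1.1189 × 59.99 = 67.122 MPa
Soderberg: 1/n_f = τ_a/S_se + τ_m/S_sy = 51.468/490 + 67.122/1010 = 0.10504 + 0.06646 = 0.17149
n_f = 1/0.17149 = 5.831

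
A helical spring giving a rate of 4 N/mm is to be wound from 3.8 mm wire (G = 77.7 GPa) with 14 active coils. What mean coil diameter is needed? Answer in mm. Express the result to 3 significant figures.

33.1 mm

D = (Gd⁴/(8N_a·k))^(1/3) = (77.7×10³·3.8⁴/(8·14·4))^(1/3)
  = (36164.1)^(1/3) = 33.0694 mm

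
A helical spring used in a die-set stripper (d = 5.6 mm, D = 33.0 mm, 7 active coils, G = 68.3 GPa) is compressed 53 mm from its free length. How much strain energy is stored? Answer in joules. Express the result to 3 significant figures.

46.9 J

k = Gd⁴/(8D³N_a) = (68.3×10³)(5.6⁴)/(8·33.0³·7) = 33.377 N/mm
U = ½kδ² = 0.5 × 33.377 × 53² = 46878 N·mm = 46.878 J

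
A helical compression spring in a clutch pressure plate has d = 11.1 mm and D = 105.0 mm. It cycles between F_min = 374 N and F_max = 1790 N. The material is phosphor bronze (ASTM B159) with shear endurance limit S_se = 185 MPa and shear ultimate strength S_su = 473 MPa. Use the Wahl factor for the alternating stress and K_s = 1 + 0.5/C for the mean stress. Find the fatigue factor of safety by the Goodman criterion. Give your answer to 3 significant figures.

C = D/d = 105.0/11.1 = 9.4595; K_W = (4C−1)/(4C−4)+0.615/C = 1.1537; K_s = 1+0.5/C = 1.0529
F_a = (F_max−F_min)/2 = 708 N; F_m = (F_max+F_min)/2 = 1082 N
τ_a = K_W·8F_aD/(πd³) = 1.1537 × 138.42 = 159.69 MPa
τ_m = K_s·8F_mD/(πd³) = 1.0529 × 211.54 = 222.72 MPa
Goodman: 1/n_f = τ_a/S_se + τ_m/S_su = 159.69/185 + 222.72/473 = 0.86319 + 0.47086 = 1.3341
n_f = 1/1.3341 = 0.7496

0.750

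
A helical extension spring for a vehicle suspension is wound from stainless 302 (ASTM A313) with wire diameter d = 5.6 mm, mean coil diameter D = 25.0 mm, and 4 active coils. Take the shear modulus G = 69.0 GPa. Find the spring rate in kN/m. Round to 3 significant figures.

136 kN/m

k = Gd⁴/(8D³N_a) = (69.0×10³ × 5.6⁴) / (8 × 25.0³ × 4)
  = 6.7858e+07 / 500000 = 135.72 N/mm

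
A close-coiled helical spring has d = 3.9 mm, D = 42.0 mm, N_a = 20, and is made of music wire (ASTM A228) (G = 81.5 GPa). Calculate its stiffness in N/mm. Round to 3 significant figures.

1.59 N/mm

k = Gd⁴/(8D³N_a) = (81.5×10³ × 3.9⁴) / (8 × 42.0³ × 20)
  = 1.88545e+07 / 1.18541e+07 = 1.5906 N/mm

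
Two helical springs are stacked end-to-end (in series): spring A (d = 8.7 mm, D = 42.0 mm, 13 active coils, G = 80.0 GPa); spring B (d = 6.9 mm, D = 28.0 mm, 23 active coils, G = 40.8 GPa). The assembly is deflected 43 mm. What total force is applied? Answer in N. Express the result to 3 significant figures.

k_A = Gd⁴/(8D³N_a) = (80.0×10³)(8.7⁴)/(8·42.0³·13) = 59.482 N/mm
k_B = Gd⁴/(8D³N_a) = (40.8×10³)(6.9⁴)/(8·28.0³·23) = 22.896 N/mm
Series: 1/k_eq = 1/59.482 + 1/22.896 = 0.060487; k_eq = 16.532 N/mm
F = k_eq·δ = 16.532·43 = 710.9 N

711 N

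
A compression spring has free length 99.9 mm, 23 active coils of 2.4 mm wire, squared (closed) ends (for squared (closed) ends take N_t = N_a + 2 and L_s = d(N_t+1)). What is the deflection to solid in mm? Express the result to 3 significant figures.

N_t = 25; L_s = 2.4·26 = 62.4 mm
δ_solid = L₀ − L_s = 99.9 − 62.4 = 37.5 mm

37.5 mm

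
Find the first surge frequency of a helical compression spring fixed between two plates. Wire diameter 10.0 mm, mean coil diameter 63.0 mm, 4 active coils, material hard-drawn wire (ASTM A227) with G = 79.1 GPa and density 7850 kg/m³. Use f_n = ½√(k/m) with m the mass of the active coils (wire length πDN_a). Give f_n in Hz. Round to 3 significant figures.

225 Hz

k = Gd⁴/(8D³N_a) = (79.1×10³)(10.0⁴)/(8·63.0³·4) = 98.856 N/mm = 98856 N/m
Wire length L = πDN_a = π·63.0·4 = 791.68 mm
m = ρ·(πd²/4)·L = 7850 × 78.54×10⁻⁶ m² × 0.79168 m = 0.4881 kg
f_n = ½√(k/m) = 0.5·√(98856/0.4881) = 0.5·√(2.0253e+05) = 225.02 Hz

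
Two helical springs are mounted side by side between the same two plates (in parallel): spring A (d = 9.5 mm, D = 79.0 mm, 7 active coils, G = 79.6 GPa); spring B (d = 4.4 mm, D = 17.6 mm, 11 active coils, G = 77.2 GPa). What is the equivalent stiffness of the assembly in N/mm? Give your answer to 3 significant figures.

k_A = Gd⁴/(8D³N_a) = (79.6×10³)(9.5⁴)/(8·79.0³·7) = 23.482 N/mm
k_B = Gd⁴/(8D³N_a) = (77.2×10³)(4.4⁴)/(8·17.6³·11) = 60.312 N/mm
Parallel: k_eq = 23.482 + 60.312 = 83.795 N/mm

83.8 N/mm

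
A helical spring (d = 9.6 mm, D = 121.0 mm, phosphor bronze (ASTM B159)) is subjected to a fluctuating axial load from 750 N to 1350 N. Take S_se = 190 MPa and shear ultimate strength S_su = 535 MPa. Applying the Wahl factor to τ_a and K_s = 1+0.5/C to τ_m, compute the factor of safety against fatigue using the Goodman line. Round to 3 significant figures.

C = D/d = 121.0/9.6 = 12.6042; K_W = (4C−1)/(4C−4)+0.615/C = 1.1134; K_s = 1+0.5/C = 1.0397
F_a = (F_max−F_min)/2 = 300 N; F_m = (F_max+F_min)/2 = 1050 N
τ_a = K_W·8F_aD/(πd³) = 1.1134 × 104.48 = 116.33 MPa
τ_m = K_s·8F_mD/(πd³) = 1.0397 × 365.68 = 380.19 MPa
Goodman: 1/n_f = τ_a/S_se + τ_m/S_su = 116.33/190 + 380.19/535 = 0.61227 + 0.71063 = 1.3229
n_f = 1/1.3229 = 0.7559

0.756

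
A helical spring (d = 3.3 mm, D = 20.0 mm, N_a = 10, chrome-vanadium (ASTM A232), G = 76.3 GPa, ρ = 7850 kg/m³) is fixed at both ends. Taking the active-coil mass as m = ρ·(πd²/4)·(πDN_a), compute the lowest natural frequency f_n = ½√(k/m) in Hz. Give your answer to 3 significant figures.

289 Hz

k = Gd⁴/(8D³N_a) = (76.3×10³)(3.3⁴)/(8·20.0³·10) = 14.138 N/mm = 14138 N/m
Wire length L = πDN_a = π·20.0·10 = 628.32 mm
m = ρ·(πd²/4)·L = 7850 × 8.553×10⁻⁶ m² × 0.62832 m = 0.042186 kg
f_n = ½√(k/m) = 0.5·√(14138/0.042186) = 0.5·√(3.3515e+05) = 289.46 Hz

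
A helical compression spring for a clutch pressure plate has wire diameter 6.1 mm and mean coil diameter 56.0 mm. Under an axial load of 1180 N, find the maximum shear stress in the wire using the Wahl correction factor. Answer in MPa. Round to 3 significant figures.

Spring index C = D/d = 56.0/6.1 = 9.1803
K_W = (4C−1)/(4C−4) + 0.615/C = 35.721/32.721 + 0.0670 = 1.1587
τ₀ = 8FD/(πd³) = 8·1180·56.0/(π·6.1³) = 528640/713.08 = 741.35 MPa
τ_max = K·τ₀ = 1.1587 × 741.35 = 858.98 MPa

859 MPa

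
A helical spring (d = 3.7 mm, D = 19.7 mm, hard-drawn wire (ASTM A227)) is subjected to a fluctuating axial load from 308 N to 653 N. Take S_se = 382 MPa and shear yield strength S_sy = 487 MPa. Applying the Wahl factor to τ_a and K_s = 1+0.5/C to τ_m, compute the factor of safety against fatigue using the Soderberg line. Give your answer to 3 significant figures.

C = D/d = 19.7/3.7 = 5.3243; K_W = (4C−1)/(4C−4)+0.615/C = 1.2889; K_s = 1+0.5/C = 1.0939
F_a = (F_max−F_min)/2 = 172.5 N; F_m = (F_max+F_min)/2 = 480.5 N
τ_a = K_W·8F_aD/(πd³) = 1.2889 × 170.84 = 220.2 MPa
τ_m = K_s·8F_mD/(πd³) = 1.0939 × 475.88 = 520.57 MPa
Soderberg: 1/n_f = τ_a/S_se + τ_m/S_sy = 220.2/382 + 520.57/487 = 0.57645 + 1.06892 = 1.6454
n_f = 1/1.6454 = 0.6078

0.608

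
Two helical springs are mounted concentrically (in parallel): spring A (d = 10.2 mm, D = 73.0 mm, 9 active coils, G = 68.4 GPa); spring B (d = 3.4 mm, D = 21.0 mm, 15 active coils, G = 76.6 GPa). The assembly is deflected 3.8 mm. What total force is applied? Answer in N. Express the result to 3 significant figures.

135 N

k_A = Gd⁴/(8D³N_a) = (68.4×10³)(10.2⁴)/(8·73.0³·9) = 26.434 N/mm
k_B = Gd⁴/(8D³N_a) = (76.6×10³)(3.4⁴)/(8·21.0³·15) = 9.211 N/mm
Parallel: k_eq = 26.434 + 9.211 = 35.645 N/mm
F = k_eq·δ = 35.645·3.8 = 135.45 N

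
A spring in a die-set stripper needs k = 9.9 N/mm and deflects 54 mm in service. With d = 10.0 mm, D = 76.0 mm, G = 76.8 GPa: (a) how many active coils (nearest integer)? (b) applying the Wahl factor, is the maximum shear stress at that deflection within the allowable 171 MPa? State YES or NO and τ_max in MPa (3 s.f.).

(a) 22 coils; (b) YES, τ_max = 124 MPa

N_a = Gd⁴/(8D³k) = (76.8×10³)(10.0⁴)/(8·76.0³·9.9) = 22.09 → N_a = 22
Actual rate k = Gd⁴/(8D³·22) = 9.9405 N/mm
Working load F = kδ = 9.9405·54 = 536.79 N
C = 76.0/10.0 = 7.6000; K_W = (4C−1)/(4C−4)+0.615/C = 1.1946
τ_max = K_W·8FD/(πd³) = 1.1946·103.89 = 124.1 MPa
τ_max ≤ 171 MPa → acceptable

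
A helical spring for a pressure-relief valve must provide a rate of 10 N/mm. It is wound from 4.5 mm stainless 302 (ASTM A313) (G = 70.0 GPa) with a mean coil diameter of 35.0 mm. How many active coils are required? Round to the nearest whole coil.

N_a = Gd⁴/(8D³k) = (70.0×10³ × 4.5⁴)/(8 × 35.0³ × 10)
    = 2.87044e+07 / 3.43e+06 = 8.369 → 8 coils

8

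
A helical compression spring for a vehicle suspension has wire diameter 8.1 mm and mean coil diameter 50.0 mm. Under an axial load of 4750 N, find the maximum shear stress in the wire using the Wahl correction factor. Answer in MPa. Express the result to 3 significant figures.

Spring index C = D/d = 50.0/8.1 = 6.1728
K_W = (4C−1)/(4C−4) + 0.615/C = 23.691/20.691 + 0.0996 = 1.2446
τ₀ = 8FD/(πd³) = 8·4750·50.0/(π·8.1³) = 1.9e+06/1669.6 = 1138 MPa
τ_max = K·τ₀ = 1.2446 × 1138 = 1416.4 MPa

1420 MPa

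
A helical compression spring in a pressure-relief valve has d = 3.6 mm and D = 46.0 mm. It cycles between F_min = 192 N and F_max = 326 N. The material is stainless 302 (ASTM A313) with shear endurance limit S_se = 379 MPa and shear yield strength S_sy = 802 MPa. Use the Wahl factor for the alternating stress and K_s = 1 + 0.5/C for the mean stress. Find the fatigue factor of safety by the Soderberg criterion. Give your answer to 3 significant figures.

0.749

C = D/d = 46.0/3.6 = 12.7778; K_W = (4C−1)/(4C−4)+0.615/C = 1.1118; K_s = 1+0.5/C = 1.0391
F_a = (F_max−F_min)/2 = 67 N; F_m = (F_max+F_min)/2 = 259 N
τ_a = K_W·8F_aD/(πd³) = 1.1118 × 168.22 = 187.02 MPa
τ_m = K_s·8F_mD/(πd³) = 1.0391 × 650.26 = 675.71 MPa
Soderberg: 1/n_f = τ_a/S_se + τ_m/S_sy = 187.02/379 + 675.71/802 = 0.49347 + 0.84253 = 1.336
n_f = 1/1.336 = 0.7485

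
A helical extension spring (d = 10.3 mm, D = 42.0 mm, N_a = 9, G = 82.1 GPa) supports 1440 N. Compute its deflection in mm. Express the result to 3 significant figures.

8.31 mm

k = Gd⁴/(8D³N_a) = (82.1×10³)(10.3⁴)/(8·42.0³·9) = 173.23 N/mm
δ = F/k = 1440 / 173.23 = 8.3129 mm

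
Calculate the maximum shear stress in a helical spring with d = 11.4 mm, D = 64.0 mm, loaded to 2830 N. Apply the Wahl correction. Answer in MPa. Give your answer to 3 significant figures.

Spring index C = D/d = 64.0/11.4 = 5.6140
K_W = (4C−1)/(4C−4) + 0.615/C = 21.456/18.456 + 0.1095 = 1.2721
τ₀ = 8FD/(πd³) = 8·2830·64.0/(π·11.4³) = 1.44896e+06/4654.4 = 311.31 MPa
τ_max = K·τ₀ = 1.2721 × 311.31 = 396.01 MPa

396 MPa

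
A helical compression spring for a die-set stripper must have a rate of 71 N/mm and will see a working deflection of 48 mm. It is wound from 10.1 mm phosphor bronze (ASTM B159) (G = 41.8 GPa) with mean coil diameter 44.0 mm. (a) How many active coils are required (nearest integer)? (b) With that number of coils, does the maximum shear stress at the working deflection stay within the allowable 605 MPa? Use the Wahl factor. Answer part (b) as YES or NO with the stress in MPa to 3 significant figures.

N_a = Gd⁴/(8D³k) = (41.8×10³)(10.1⁴)/(8·44.0³·71) = 8.99 → N_a = 9
Actual rate k = Gd⁴/(8D³·9) = 70.92 N/mm
Working load F = kδ = 70.92·48 = 3404.2 N
C = 44.0/10.1 = 4.3564; K_W = (4C−1)/(4C−4)+0.615/C = 1.3646
τ_max = K_W·8FD/(πd³) = 1.3646·370.2 = 505.19 MPa
τ_max ≤ 605 MPa → acceptable

(a) 9 coils; (b) YES, τ_max = 505 MPa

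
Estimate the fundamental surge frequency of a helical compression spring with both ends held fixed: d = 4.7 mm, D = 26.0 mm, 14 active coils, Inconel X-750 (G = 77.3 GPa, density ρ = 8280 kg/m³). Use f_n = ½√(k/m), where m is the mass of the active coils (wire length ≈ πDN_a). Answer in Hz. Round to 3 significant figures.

k = Gd⁴/(8D³N_a) = (77.3×10³)(4.7⁴)/(8·26.0³·14) = 19.162 N/mm = 19162 N/m
Wire length L = πDN_a = π·26.0·14 = 1143.5 mm
m = ρ·(πd²/4)·L = 8280 × 17.349×10⁻⁶ m² × 1.1435 m = 0.16427 kg
f_n = ½√(k/m) = 0.5·√(19162/0.16427) = 0.5·√(1.1664e+05) = 170.77 Hz

171 Hz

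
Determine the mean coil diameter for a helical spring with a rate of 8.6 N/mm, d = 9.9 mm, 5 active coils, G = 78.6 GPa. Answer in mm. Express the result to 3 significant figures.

D = (Gd⁴/(8N_a·k))^(1/3) = (78.6×10³·9.9⁴/(8·5·8.6))^(1/3)
  = (2.19485e+06)^(1/3) = 129.9576 mm

130 mm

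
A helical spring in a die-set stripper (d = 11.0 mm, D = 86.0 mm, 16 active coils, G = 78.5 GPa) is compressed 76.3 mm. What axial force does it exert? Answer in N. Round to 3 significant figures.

1080 N

k = Gd⁴/(8D³N_a) = (78.5×10³)(11.0⁴)/(8·86.0³·16) = 14.117 N/mm
F = k·δ = 14.117 × 76.3 = 1077.1 N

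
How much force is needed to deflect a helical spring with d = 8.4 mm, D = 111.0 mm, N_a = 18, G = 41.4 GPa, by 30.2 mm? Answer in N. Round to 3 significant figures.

k = Gd⁴/(8D³N_a) = (41.4×10³)(8.4⁴)/(8·111.0³·18) = 1.0466 N/mm
F = k·δ = 1.0466 × 30.2 = 31.608 N

31.6 N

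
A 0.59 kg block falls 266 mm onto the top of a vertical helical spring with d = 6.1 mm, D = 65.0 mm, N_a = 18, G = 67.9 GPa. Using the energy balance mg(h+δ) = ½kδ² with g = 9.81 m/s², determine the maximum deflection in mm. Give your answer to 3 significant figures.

38.5 mm

k = Gd⁴/(8D³N_a) = (67.9×10³)(6.1⁴)/(8·65.0³·18) = 2.3773 N/mm
W = mg = 0.59 × 9.81 = 5.7879 N
½kδ² − Wδ − Wh = 0 → δ = (W + √(W² + 2kWh))/k
δ = (5.7879 + √(33.5 + 7320.14))/2.3773 = (5.7879 + 85.753)/2.3773 = 38.506 mm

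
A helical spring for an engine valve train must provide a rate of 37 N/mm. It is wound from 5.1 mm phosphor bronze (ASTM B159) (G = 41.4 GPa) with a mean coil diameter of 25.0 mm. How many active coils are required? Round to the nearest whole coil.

6

N_a = Gd⁴/(8D³k) = (41.4×10³ × 5.1⁴)/(8 × 25.0³ × 37)
    = 2.80079e+07 / 4.625e+06 = 6.056 → 6 coils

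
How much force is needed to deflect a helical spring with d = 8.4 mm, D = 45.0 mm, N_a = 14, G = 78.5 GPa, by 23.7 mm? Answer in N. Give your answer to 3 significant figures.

k = Gd⁴/(8D³N_a) = (78.5×10³)(8.4⁴)/(8·45.0³·14) = 38.294 N/mm
F = k·δ = 38.294 × 23.7 = 907.57 N

908 N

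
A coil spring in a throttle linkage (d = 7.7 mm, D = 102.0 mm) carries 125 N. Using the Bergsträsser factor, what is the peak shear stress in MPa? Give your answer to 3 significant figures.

78.2 MPa

Spring index C = D/d = 102.0/7.7 = 13.2468
K_B = (4C+2)/(4C−3) = 54.987/49.987 = 1.1000
τ₀ = 8FD/(πd³) = 8·125·102.0/(π·7.7³) = 102000/1434.2 = 71.118 MPa
τ_max = K·τ₀ = 1.1000 × 71.118 = 78.231 MPa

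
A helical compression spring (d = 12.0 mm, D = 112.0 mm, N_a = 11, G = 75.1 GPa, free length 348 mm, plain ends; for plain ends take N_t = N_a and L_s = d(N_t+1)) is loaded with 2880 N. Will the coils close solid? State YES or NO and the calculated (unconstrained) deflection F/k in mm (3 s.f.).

YES, δ = 229 mm

k = Gd⁴/(8D³N_a) = (75.1×10³)(12.0⁴)/(8·112.0³·11) = 12.596 N/mm
N_t = 11; L_s = 12.0·12 = 144 mm; δ_solid = L₀ − L_s = 348 − 144 = 204 mm
δ = F/k = 2880/12.596 = 228.65 mm
δ ≥ δ_solid → spring goes solid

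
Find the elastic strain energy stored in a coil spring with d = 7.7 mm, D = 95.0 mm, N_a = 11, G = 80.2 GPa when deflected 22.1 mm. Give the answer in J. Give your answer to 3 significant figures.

k = Gd⁴/(8D³N_a) = (80.2×10³)(7.7⁴)/(8·95.0³·11) = 3.7367 N/mm
U = ½kδ² = 0.5 × 3.7367 × 22.1² = 912.51 N·mm = 0.91251 J

0.913 J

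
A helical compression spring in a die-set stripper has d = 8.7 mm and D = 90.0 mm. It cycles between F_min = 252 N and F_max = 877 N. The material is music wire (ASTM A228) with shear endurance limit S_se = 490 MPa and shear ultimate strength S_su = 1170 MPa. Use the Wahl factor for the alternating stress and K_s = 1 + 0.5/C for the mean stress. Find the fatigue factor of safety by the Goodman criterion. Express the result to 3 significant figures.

2.33

C = D/d = 90.0/8.7 = 10.3448; K_W = (4C−1)/(4C−4)+0.615/C = 1.1397; K_s = 1+0.5/C = 1.0483
F_a = (F_max−F_min)/2 = 312.5 N; F_m = (F_max+F_min)/2 = 564.5 N
τ_a = K_W·8F_aD/(πd³) = 1.1397 × 108.76 = 123.96 MPa
τ_m = K_s·8F_mD/(πd³) = 1.0483 × 196.47 = 205.96 MPa
Goodman: 1/n_f = τ_a/S_se + τ_m/S_su = 123.96/490 + 205.96/1170 = 0.25297 + 0.17604 = 0.42901
n_f = 1/0.42901 = 2.331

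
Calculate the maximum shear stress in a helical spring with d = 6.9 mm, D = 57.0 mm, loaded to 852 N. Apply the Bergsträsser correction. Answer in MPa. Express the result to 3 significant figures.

439 MPa

Spring index C = D/d = 57.0/6.9 = 8.2609
K_B = (4C+2)/(4C−3) = 35.043/30.043 = 1.1664
τ₀ = 8FD/(πd³) = 8·852·57.0/(π·6.9³) = 388512/1032 = 376.45 MPa
τ_max = K·τ₀ = 1.1664 × 376.45 = 439.1 MPa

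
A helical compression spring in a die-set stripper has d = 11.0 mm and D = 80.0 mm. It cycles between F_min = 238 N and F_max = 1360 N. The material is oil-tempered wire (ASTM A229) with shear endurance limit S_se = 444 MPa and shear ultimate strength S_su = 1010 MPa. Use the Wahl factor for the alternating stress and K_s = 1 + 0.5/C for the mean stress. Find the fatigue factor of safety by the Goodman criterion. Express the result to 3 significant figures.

C = D/d = 80.0/11.0 = 7.2727; K_W = (4C−1)/(4C−4)+0.615/C = 1.2041; K_s = 1+0.5/C = 1.0688
F_a = (F_max−F_min)/2 = 561 N; F_m = (F_max+F_min)/2 = 799 N
τ_a = K_W·8F_aD/(πd³) = 1.2041 × 85.865 = 103.39 MPa
τ_m = K_s·8F_mD/(πd³) = 1.0688 × 122.29 = 130.7 MPa
Goodman: 1/n_f = τ_a/S_se + τ_m/S_su = 103.39/444 + 130.7/1010 = 0.23287 + 0.12941 = 0.36227
n_f = 1/0.36227 = 2.76

2.76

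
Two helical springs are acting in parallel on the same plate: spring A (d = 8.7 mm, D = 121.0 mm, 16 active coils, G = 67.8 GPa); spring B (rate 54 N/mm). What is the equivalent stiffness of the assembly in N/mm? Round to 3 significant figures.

k_A = Gd⁴/(8D³N_a) = (67.8×10³)(8.7⁴)/(8·121.0³·16) = 1.7129 N/mm
Parallel: k_eq = 1.7129 + 54 = 55.713 N/mm

55.7 N/mm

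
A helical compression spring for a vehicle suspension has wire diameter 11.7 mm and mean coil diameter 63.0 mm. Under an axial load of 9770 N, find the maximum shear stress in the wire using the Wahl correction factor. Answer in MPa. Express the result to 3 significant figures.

1260 MPa

Spring index C = D/d = 63.0/11.7 = 5.3846
K_W = (4C−1)/(4C−4) + 0.615/C = 20.538/17.538 + 0.1142 = 1.2853
τ₀ = 8FD/(πd³) = 8·9770·63.0/(π·11.7³) = 4.92408e+06/5031.6 = 978.63 MPa
τ_max = K·τ₀ = 1.2853 × 978.63 = 1257.8 MPa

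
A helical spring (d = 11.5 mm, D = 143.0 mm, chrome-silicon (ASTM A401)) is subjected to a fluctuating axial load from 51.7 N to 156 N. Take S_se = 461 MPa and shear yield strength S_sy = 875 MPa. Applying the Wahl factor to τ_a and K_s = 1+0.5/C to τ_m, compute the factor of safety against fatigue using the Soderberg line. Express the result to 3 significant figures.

16.7

C = D/d = 143.0/11.5 = 12.4348; K_W = (4C−1)/(4C−4)+0.615/C = 1.1150; K_s = 1+0.5/C = 1.0402
F_a = (F_max−F_min)/2 = 52.15 N; F_m = (F_max+F_min)/2 = 103.85 N
τ_a = K_W·8F_aD/(πd³) = 1.1150 × 12.486 = 13.923 MPa
τ_m = K_s·8F_mD/(πd³) = 1.0402 × 24.865 = 25.865 MPa
Soderberg: 1/n_f = τ_a/S_se + τ_m/S_sy = 13.923/461 + 25.865/875 = 0.03020 + 0.02956 = 0.059761
n_f = 1/0.059761 = 16.73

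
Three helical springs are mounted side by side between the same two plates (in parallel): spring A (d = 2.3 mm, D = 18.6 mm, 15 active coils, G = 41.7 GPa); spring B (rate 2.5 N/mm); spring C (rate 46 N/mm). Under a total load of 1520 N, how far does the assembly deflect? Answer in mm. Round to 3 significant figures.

k_A = Gd⁴/(8D³N_a) = (41.7×10³)(2.3⁴)/(8·18.6³·15) = 1.5112 N/mm
Parallel: k_eq = 1.5112 + 2.5 + 46 = 50.011 N/mm
δ = F/k_eq = 1520/50.011 = 30.393 mm

30.4 mm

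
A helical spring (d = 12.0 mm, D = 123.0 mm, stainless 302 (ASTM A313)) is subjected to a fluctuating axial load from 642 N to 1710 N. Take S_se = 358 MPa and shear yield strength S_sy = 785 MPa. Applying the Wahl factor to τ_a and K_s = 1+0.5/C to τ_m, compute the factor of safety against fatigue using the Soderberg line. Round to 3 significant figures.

1.69

C = D/d = 123.0/12.0 = 10.2500; K_W = (4C−1)/(4C−4)+0.615/C = 1.1411; K_s = 1+0.5/C = 1.0488
F_a = (F_max−F_min)/2 = 534 N; F_m = (F_max+F_min)/2 = 1176 N
τ_a = K_W·8F_aD/(πd³) = 1.1411 × 96.793 = 110.45 MPa
τ_m = K_s·8F_mD/(πd³) = 1.0488 × 213.16 = 223.56 MPa
Soderberg: 1/n_f = τ_a/S_se + τ_m/S_sy = 110.45/358 + 223.56/785 = 0.30851 + 0.28479 = 0.5933
n_f = 1/0.5933 = 1.685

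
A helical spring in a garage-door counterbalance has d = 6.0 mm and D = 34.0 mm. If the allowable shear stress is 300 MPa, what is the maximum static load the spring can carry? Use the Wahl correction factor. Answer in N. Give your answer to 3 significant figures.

C = D/d = 34.0/6.0 = 5.6667
K_W = (4C−1)/(4C−4) + 0.615/C = 21.667/18.667 + 0.1085 = 1.2692
τ_max = K·8FD/(πd³) → F_max = τ_allow·πd³/(8DK)
F_max = 300·π·6.0³/(8·34.0·1.2692) = 2.0358e+05/345.23 = 589.67 N

590 N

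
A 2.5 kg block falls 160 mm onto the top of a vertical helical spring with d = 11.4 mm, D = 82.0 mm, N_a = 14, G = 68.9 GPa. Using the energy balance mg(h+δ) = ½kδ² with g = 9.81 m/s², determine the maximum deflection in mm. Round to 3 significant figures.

21.8 mm

k = Gd⁴/(8D³N_a) = (68.9×10³)(11.4⁴)/(8·82.0³·14) = 18.844 N/mm
W = mg = 2.5 × 9.81 = 24.525 N
½kδ² − Wδ − Wh = 0 → δ = (W + √(W² + 2kWh))/k
δ = (24.525 + √(601.48 + 147890))/18.844 = (24.525 + 385.35)/18.844 = 21.75 mm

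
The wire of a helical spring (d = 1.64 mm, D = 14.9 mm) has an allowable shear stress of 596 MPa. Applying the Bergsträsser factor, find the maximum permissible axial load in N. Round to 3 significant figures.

60.3 N

C = D/d = 14.9/1.64 = 9.0854
K_B = (4C+2)/(4C−3) = 38.341/33.341 = 1.1500
τ_max = K·8FD/(πd³) → F_max = τ_allow·πd³/(8DK)
F_max = 596·π·1.64³/(8·14.9·1.1500) = 8259/137.08 = 60.251 N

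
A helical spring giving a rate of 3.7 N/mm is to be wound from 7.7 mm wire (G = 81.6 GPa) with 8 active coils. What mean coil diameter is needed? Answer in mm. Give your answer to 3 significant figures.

107 mm

D = (Gd⁴/(8N_a·k))^(1/3) = (81.6×10³·7.7⁴/(8·8·3.7))^(1/3)
  = (1.21135e+06)^(1/3) = 106.6000 mm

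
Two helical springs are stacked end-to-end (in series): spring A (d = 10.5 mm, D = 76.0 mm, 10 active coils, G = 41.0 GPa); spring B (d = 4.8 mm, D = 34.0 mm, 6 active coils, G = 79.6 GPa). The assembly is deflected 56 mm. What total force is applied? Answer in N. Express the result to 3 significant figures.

486 N

k_A = Gd⁴/(8D³N_a) = (41.0×10³)(10.5⁴)/(8·76.0³·10) = 14.191 N/mm
k_B = Gd⁴/(8D³N_a) = (79.6×10³)(4.8⁴)/(8·34.0³·6) = 22.398 N/mm
Series: 1/k_eq = 1/14.191 + 1/22.398 = 0.11512; k_eq = 8.6869 N/mm
F = k_eq·δ = 8.6869·56 = 486.47 N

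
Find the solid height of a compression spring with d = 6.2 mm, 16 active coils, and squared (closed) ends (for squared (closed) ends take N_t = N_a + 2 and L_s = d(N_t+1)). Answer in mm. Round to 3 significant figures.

118 mm

squared (closed) ends: N_t = N_a + 2 = 16 + 2 = 18
L_s = d·(N_t+1) = 6.2 × 19 = 117.8 mm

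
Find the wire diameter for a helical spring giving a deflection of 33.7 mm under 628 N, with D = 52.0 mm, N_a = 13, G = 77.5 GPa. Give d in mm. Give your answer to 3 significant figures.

7.70 mm

Required rate k = F/δ = 628/33.7 = 18.635 N/mm
d = (8D³N_a·k / G)^(1/4) = (8·52.0³·13·18.635 / (77.5×10³))^0.25
  = (3516.2)^0.25 = 7.7005 mm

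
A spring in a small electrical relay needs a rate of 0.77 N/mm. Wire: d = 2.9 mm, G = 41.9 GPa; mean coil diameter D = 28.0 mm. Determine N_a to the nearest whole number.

N_a = Gd⁴/(8D³k) = (41.9×10³ × 2.9⁴)/(8 × 28.0³ × 0.77)
    = 2.96351e+06 / 135224 = 21.92 → 22 coils

22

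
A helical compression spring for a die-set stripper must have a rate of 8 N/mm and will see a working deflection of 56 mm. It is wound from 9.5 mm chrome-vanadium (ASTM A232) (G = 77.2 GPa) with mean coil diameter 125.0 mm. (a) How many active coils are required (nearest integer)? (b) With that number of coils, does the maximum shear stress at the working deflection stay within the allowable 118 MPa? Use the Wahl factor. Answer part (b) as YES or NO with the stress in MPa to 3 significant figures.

(a) 5 coils; (b) NO, τ_max = 185 MPa

N_a = Gd⁴/(8D³k) = (77.2×10³)(9.5⁴)/(8·125.0³·8) = 5.03 → N_a = 5
Actual rate k = Gd⁴/(8D³·5) = 8.0486 N/mm
Working load F = kδ = 8.0486·56 = 450.72 N
C = 125.0/9.5 = 13.1579; K_W = (4C−1)/(4C−4)+0.615/C = 1.1084
τ_max = K_W·8FD/(πd³) = 1.1084·167.34 = 185.48 MPa
τ_max > 118 MPa → exceeds allowable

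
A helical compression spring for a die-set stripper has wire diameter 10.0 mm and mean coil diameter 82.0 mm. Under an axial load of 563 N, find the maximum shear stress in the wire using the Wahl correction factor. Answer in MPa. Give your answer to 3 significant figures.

Spring index C = D/d = 82.0/10.0 = 8.2000
K_W = (4C−1)/(4C−4) + 0.615/C = 31.800/28.800 + 0.0750 = 1.1792
τ₀ = 8FD/(πd³) = 8·563·82.0/(π·10.0³) = 369328/3141.6 = 117.56 MPa
τ_max = K·τ₀ = 1.1792 × 117.56 = 138.62 MPa

139 MPa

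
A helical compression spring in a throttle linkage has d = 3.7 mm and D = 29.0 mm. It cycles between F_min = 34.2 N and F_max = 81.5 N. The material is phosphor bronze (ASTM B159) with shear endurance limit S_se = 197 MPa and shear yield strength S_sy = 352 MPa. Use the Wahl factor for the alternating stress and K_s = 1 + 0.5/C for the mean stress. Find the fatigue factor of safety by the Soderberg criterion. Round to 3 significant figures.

2.16

C = D/d = 29.0/3.7 = 7.8378; K_W = (4C−1)/(4C−4)+0.615/C = 1.1881; K_s = 1+0.5/C = 1.0638
F_a = (F_max−F_min)/2 = 23.65 N; F_m = (F_max+F_min)/2 = 57.85 N
τ_a = K_W·8F_aD/(πd³) = 1.1881 × 34.48 = 40.967 MPa
τ_m = K_s·8F_mD/(πd³) = 1.0638 × 84.341 = 89.721 MPa
Soderberg: 1/n_f = τ_a/S_se + τ_m/S_sy = 40.967/197 + 89.721/352 = 0.20795 + 0.25489 = 0.46284
n_f = 1/0.46284 = 2.161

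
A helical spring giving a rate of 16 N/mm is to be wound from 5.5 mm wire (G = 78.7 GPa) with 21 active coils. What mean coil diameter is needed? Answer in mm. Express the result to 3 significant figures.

29.9 mm

D = (Gd⁴/(8N_a·k))^(1/3) = (78.7×10³·5.5⁴/(8·21·16))^(1/3)
  = (26791.5)^(1/3) = 29.9226 mm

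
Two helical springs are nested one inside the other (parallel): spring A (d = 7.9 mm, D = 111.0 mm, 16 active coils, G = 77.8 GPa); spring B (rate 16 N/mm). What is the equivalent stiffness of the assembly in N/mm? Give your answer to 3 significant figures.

17.7 N/mm

k_A = Gd⁴/(8D³N_a) = (77.8×10³)(7.9⁴)/(8·111.0³·16) = 1.731 N/mm
Parallel: k_eq = 1.731 + 16 = 17.731 N/mm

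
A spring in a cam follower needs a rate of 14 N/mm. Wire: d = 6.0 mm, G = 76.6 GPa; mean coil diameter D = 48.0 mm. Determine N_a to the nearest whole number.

8

N_a = Gd⁴/(8D³k) = (76.6×10³ × 6.0⁴)/(8 × 48.0³ × 14)
    = 9.92736e+07 / 1.23863e+07 = 8.015 → 8 coils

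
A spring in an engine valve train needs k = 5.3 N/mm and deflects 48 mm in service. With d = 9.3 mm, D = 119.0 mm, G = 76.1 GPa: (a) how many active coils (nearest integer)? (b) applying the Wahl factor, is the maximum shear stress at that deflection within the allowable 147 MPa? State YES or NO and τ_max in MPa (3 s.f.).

N_a = Gd⁴/(8D³k) = (76.1×10³)(9.3⁴)/(8·119.0³·5.3) = 7.967 → N_a = 8
Actual rate k = Gd⁴/(8D³·8) = 5.2783 N/mm
Working load F = kδ = 5.2783·48 = 253.36 N
C = 119.0/9.3 = 12.7957; K_W = (4C−1)/(4C−4)+0.615/C = 1.1116
τ_max = K_W·8FD/(πd³) = 1.1116·95.45 = 106.11 MPa
τ_max ≤ 147 MPa → acceptable

(a) 8 coils; (b) YES, τ_max = 106 MPa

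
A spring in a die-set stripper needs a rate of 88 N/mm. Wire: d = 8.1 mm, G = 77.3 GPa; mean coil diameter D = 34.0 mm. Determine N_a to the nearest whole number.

N_a = Gd⁴/(8D³k) = (77.3×10³ × 8.1⁴)/(8 × 34.0³ × 88)
    = 3.32751e+08 / 2.767e+07 = 12.03 → 12 coils

12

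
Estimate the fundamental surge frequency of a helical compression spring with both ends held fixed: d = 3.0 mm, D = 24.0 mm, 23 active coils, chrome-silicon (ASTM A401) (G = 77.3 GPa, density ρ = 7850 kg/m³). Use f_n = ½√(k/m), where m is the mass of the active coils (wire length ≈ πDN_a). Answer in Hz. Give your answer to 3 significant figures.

k = Gd⁴/(8D³N_a) = (77.3×10³)(3.0⁴)/(8·24.0³·23) = 2.4616 N/mm = 2461.6 N/m
Wire length L = πDN_a = π·24.0·23 = 1734.2 mm
m = ρ·(πd²/4)·L = 7850 × 7.0686×10⁻⁶ m² × 1.7342 m = 0.096226 kg
f_n = ½√(k/m) = 0.5·√(2461.6/0.096226) = 0.5·√(25581) = 79.971 Hz

80.0 Hz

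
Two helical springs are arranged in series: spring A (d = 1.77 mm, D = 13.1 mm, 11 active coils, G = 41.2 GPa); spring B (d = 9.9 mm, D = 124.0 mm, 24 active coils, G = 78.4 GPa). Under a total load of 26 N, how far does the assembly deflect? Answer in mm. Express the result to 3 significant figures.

k_A = Gd⁴/(8D³N_a) = (41.2×10³)(1.77⁴)/(8·13.1³·11) = 2.0441 N/mm
k_B = Gd⁴/(8D³N_a) = (78.4×10³)(9.9⁴)/(8·124.0³·24) = 2.0573 N/mm
Series: 1/k_eq = 1/2.0441 + 1/2.0573 = 0.9753; k_eq = 1.0253 N/mm
δ = F/k_eq = 26/1.0253 = 25.358 mm

25.4 mm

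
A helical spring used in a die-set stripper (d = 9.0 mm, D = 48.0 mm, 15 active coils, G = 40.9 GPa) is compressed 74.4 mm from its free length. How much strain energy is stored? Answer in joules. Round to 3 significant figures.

k = Gd⁴/(8D³N_a) = (40.9×10³)(9.0⁴)/(8·48.0³·15) = 20.22 N/mm
U = ½kδ² = 0.5 × 20.22 × 74.4² = 55963 N·mm = 55.963 J

56.0 J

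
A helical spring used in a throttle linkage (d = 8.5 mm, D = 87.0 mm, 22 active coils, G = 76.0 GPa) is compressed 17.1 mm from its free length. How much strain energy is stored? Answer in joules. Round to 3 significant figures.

0.500 J

k = Gd⁴/(8D³N_a) = (76.0×10³)(8.5⁴)/(8·87.0³·22) = 3.4231 N/mm
U = ½kδ² = 0.5 × 3.4231 × 17.1² = 500.47 N·mm = 0.50047 J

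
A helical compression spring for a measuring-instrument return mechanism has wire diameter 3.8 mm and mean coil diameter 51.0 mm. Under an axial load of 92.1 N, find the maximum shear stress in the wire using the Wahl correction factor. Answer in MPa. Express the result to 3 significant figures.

Spring index C = D/d = 51.0/3.8 = 13.4211
K_W = (4C−1)/(4C−4) + 0.615/C = 52.684/49.684 + 0.0458 = 1.1062
τ₀ = 8FD/(πd³) = 8·92.1·51.0/(π·3.8³) = 37576.8/172.39 = 217.98 MPa
τ_max = K·τ₀ = 1.1062 × 217.98 = 241.13 MPa

241 MPa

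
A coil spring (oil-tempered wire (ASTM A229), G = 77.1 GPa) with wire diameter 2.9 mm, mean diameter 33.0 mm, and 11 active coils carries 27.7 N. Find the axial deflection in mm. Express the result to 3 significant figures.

16.1 mm

k = Gd⁴/(8D³N_a) = (77.1×10³)(2.9⁴)/(8·33.0³·11) = 1.7243 N/mm
δ = F/k = 27.7 / 1.7243 = 16.064 mm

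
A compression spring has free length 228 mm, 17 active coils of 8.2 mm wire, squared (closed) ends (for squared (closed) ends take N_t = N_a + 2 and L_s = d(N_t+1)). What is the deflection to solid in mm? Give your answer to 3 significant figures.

64.0 mm

N_t = 19; L_s = 8.2·20 = 164 mm
δ_solid = L₀ − L_s = 228 − 164 = 64 mm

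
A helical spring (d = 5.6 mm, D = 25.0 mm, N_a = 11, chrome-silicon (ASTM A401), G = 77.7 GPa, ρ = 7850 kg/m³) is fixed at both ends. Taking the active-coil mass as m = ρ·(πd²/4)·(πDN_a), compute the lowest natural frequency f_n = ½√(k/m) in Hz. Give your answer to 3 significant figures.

k = Gd⁴/(8D³N_a) = (77.7×10³)(5.6⁴)/(8·25.0³·11) = 55.574 N/mm = 55574 N/m
Wire length L = πDN_a = π·25.0·11 = 863.94 mm
m = ρ·(πd²/4)·L = 7850 × 24.63×10⁻⁶ m² × 0.86394 m = 0.16704 kg
f_n = ½√(k/m) = 0.5·√(55574/0.16704) = 0.5·√(3.327e+05) = 288.4 Hz

288 Hz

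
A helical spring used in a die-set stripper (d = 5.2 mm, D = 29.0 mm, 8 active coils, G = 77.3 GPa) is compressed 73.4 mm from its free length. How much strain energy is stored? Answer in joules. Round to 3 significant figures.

k = Gd⁴/(8D³N_a) = (77.3×10³)(5.2⁴)/(8·29.0³·8) = 36.209 N/mm
U = ½kδ² = 0.5 × 36.209 × 73.4² = 97540 N·mm = 97.54 J

97.5 J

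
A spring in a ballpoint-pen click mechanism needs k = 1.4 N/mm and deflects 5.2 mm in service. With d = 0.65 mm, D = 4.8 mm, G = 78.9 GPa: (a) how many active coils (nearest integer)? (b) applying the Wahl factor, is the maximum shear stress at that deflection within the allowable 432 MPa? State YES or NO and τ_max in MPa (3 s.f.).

(a) 11 coils; (b) YES, τ_max = 402 MPa

N_a = Gd⁴/(8D³k) = (78.9×10³)(0.65⁴)/(8·4.8³·1.4) = 11.37 → N_a = 11
Actual rate k = Gd⁴/(8D³·11) = 1.4472 N/mm
Working load F = kδ = 1.4472·5.2 = 7.5254 N
C = 4.8/0.65 = 7.3846; K_W = (4C−1)/(4C−4)+0.615/C = 1.2008
τ_max = K_W·8FD/(πd³) = 1.2008·334.94 = 402.18 MPa
τ_max ≤ 432 MPa → acceptable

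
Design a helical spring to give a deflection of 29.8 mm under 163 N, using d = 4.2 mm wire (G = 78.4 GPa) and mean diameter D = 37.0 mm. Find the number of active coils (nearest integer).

11

Required rate k = F/δ = 163/29.8 = 5.4698 N/mm
N_a = Gd⁴/(8D³k) = (78.4×10³ × 4.2⁴)/(8 × 37.0³ × 5.4698)
    = 2.43957e+07 / 2.21649e+06 = 11.01 → 11 coils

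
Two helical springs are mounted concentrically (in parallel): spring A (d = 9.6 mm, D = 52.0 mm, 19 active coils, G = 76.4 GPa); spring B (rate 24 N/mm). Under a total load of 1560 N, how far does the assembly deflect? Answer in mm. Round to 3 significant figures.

k_A = Gd⁴/(8D³N_a) = (76.4×10³)(9.6⁴)/(8·52.0³·19) = 30.362 N/mm
Parallel: k_eq = 30.362 + 24 = 54.362 N/mm
δ = F/k_eq = 1560/54.362 = 28.697 mm

28.7 mm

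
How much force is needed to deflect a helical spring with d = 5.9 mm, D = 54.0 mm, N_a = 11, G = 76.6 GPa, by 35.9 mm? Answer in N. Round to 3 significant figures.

240 N

k = Gd⁴/(8D³N_a) = (76.6×10³)(5.9⁴)/(8·54.0³·11) = 6.6984 N/mm
F = k·δ = 6.6984 × 35.9 = 240.47 N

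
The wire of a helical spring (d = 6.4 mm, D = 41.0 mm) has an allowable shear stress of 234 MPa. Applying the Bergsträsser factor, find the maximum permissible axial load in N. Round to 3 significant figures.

C = D/d = 41.0/6.4 = 6.4062
K_B = (4C+2)/(4C−3) = 27.625/22.625 = 1.2210
τ_max = K·8FD/(πd³) → F_max = τ_allow·πd³/(8DK)
F_max = 234·π·6.4³/(8·41.0·1.2210) = 1.9271e+05/400.49 = 481.19 N

481 N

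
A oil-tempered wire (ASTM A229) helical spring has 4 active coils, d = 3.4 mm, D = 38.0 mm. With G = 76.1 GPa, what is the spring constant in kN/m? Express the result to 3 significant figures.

5.79 kN/m

k = Gd⁴/(8D³N_a) = (76.1×10³ × 3.4⁴) / (8 × 38.0³ × 4)
  = 1.01695e+07 / 1.7559e+06 = 5.7916 N/mm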